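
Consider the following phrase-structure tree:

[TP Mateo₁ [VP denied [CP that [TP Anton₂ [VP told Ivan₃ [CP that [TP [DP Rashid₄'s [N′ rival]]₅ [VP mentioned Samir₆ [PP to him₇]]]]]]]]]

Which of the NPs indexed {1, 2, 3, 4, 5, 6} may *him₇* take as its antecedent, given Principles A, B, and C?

{1, 2, 3, 4}

*him* is a pronoun, so Principle B applies: it must be free in its binding domain.
Binding domain of *him₇*: the embedded TP, whose subject is [Rashid₄'s rival]₅.
*Mateo₁* c-commands the pronoun but from outside its binding domain, and is not c-commanded by it → coindexation permitted.
*Anton₂* c-commands the pronoun but from outside its binding domain, and is not c-commanded by it → coindexation permitted.
*Ivan₃* c-commands the pronoun but from outside its binding domain, and is not c-commanded by it → coindexation permitted.
*Rashid₄* and the pronoun do not c-command one another → neither Principle B nor Principle C is at stake; coindexation permitted.
*[Rashid₄'s rival]₅* c-commands the pronoun within its binding domain → coindexation would violate Principle B.
*Samir₆* c-commands the pronoun within its binding domain → coindexation would violate Principle B.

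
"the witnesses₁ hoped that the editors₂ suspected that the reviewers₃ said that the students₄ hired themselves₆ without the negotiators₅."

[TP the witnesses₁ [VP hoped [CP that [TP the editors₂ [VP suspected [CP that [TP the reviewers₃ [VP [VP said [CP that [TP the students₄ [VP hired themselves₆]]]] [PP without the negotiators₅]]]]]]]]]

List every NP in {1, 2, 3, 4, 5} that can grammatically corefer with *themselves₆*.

{4}

*themselves* is an anaphor, so Principle A applies: it must be bound in its binding domain.
Binding domain of *themselves₆*: the embedded TP, whose subject is the students₄.
*the witnesses₁* c-commands the anaphor but is outside its binding domain → cannot satisfy Principle A.
*the editors₂* c-commands the anaphor but is outside its binding domain → cannot satisfy Principle A.
*the reviewers₃* c-commands the anaphor but is outside its binding domain → cannot satisfy Principle A.
*the students₄* c-commands the anaphor within its binding domain → licit binder.
*the negotiators₅* does not c-command the anaphor → cannot bind it.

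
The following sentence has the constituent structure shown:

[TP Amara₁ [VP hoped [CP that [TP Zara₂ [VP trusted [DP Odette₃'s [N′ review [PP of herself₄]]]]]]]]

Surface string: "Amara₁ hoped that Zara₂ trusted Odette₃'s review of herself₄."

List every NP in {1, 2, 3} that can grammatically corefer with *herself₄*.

{3}

*herself* is an anaphor, so Principle A applies: it must be bound in its binding domain.
Binding domain of *herself₄*: the possessed DP, whose subject is Odette₃.
*Amara₁* c-commands the anaphor but is outside its binding domain → cannot satisfy Principle A.
*Zara₂* c-commands the anaphor but is outside its binding domain → cannot satisfy Principle A.
*Odette₃* c-commands the anaphor within its binding domain → licit binder.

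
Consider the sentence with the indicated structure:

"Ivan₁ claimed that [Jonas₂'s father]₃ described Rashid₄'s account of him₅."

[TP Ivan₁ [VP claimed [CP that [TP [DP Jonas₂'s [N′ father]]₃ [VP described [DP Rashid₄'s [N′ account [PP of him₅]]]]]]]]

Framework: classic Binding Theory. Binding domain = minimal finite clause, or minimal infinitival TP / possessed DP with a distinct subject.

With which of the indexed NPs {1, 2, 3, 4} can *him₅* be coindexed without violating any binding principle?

{1, 2, 3}

*him* is a pronoun, so Principle B applies: it must be free in its binding domain.
Binding domain of *him₅*: the possessed DP, whose subject is Rashid₄.
*Ivan₁* c-commands the pronoun but from outside its binding domain, and is not c-commanded by it → coindexation permitted.
*Jonas₂* and the pronoun do not c-command one another → neither Principle B nor Principle C is at stake; coindexation permitted.
*[Jonas₂'s father]₃* c-commands the pronoun but from outside its binding domain, and is not c-commanded by it → coindexation permitted.
*Rashid₄* c-commands the pronoun within its binding domain → coindexation would violate Principle B.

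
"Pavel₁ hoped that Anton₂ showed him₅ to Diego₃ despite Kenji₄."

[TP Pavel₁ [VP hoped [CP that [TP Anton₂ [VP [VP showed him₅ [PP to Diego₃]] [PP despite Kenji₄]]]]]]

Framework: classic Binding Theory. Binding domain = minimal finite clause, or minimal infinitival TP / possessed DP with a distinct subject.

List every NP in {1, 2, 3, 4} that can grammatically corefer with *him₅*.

*him* is a pronoun, so Principle B applies: it must be free in its binding domain.
Binding domain of *him₅*: the embedded TP, whose subject is Anton₂.
*Pavel₁* c-commands the pronoun but from outside its binding domain, and is not c-commanded by it → coindexation permitted.
*Anton₂* c-commands the pronoun within its binding domain → coindexation would violate Principle B.
*Diego₃*: the pronoun c-commands this R-expression → coindexation would violate Principle C on *Diego₃*.
*Kenji₄* and the pronoun do not c-command one another → neither Principle B nor Principle C is at stake; coindexation permitted.

{1, 4}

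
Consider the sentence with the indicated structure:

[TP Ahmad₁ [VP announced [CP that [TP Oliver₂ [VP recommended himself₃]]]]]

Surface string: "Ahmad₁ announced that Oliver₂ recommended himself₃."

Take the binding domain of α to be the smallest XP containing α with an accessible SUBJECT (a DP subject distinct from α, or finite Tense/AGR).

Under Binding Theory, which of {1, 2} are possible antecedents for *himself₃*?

*himself* is an anaphor, so Principle A applies: it must be bound in its binding domain.
Binding domain of *himself₃*: the embedded TP, whose subject is Oliver₂.
*Ahmad₁* c-commands the anaphor but is outside its binding domain → cannot satisfy Principle A.
*Oliver₂* c-commands the anaphor within its binding domain → licit binder.

{2}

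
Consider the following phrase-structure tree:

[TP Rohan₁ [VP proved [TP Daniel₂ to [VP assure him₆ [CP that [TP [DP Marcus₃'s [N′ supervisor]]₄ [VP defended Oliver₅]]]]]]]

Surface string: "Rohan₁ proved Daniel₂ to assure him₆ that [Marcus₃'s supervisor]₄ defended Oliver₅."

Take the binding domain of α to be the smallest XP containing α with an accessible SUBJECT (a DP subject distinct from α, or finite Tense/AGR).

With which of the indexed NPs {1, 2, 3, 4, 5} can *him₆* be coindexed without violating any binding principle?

{1}

*him* is a pronoun, so Principle B applies: it must be free in its binding domain.
Binding domain of *him₆*: the embedded TP, whose subject is Daniel₂.
*Rohan₁* c-commands the pronoun but from outside its binding domain, and is not c-commanded by it → coindexation permitted.
*Daniel₂* c-commands the pronoun within its binding domain → coindexation would violate Principle B.
*Marcus₃*: the pronoun c-commands this R-expression → coindexation would violate Principle C on *Marcus₃*.
*[Marcus₃'s supervisor]₄*: the pronoun c-commands this R-expression → coindexation would violate Principle C on *[Marcus₃'s supervisor]₄*.
*Oliver₅*: the pronoun c-commands this R-expression → coindexation would violate Principle C on *Oliver₅*.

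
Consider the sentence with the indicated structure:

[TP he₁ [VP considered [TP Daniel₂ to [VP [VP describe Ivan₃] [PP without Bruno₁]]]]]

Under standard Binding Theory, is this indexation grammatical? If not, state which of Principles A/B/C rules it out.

The two coindexed NPs are *he₁* and *Bruno₁*.
*Bruno₁* is an R-expression. Principle C requires it to be free everywhere.
*he₁* c-commands it and carries the same index.
The R-expression is bound → Principle C violation.

Principle C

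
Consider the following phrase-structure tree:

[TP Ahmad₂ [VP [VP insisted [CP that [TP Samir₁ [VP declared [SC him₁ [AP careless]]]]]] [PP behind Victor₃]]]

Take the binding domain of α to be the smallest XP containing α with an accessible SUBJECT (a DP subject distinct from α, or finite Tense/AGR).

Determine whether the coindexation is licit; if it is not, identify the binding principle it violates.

Principle B

The two coindexed NPs are *Samir₁* and *him₁*.
*him₁* is a pronoun. Its binding domain is the embedded TP, whose subject is Samir₁.
*Samir₁* c-commands it within that domain and carries the same index.
The pronoun is locally bound → Principle B violation.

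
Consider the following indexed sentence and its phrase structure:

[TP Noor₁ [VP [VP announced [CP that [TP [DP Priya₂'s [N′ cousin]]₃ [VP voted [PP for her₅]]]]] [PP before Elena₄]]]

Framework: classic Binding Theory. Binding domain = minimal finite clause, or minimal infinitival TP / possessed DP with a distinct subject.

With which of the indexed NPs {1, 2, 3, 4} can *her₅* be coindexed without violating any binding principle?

{1, 2, 4}

*her* is a pronoun, so Principle B applies: it must be free in its binding domain.
Binding domain of *her₅*: the embedded TP, whose subject is [Priya₂'s cousin]₃.
*Noor₁* c-commands the pronoun but from outside its binding domain, and is not c-commanded by it → coindexation permitted.
*Priya₂* and the pronoun do not c-command one another → neither Principle B nor Principle C is at stake; coindexation permitted.
*[Priya₂'s cousin]₃* c-commands the pronoun within its binding domain → coindexation would violate Principle B.
*Elena₄* and the pronoun do not c-command one another → neither Principle B nor Principle C is at stake; coindexation permitted.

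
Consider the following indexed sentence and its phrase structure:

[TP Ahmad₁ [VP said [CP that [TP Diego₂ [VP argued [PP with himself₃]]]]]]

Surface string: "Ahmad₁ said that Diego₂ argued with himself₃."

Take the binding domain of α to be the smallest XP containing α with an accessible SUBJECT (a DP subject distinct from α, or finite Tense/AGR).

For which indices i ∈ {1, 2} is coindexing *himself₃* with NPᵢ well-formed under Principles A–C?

{2}

*himself* is an anaphor, so Principle A applies: it must be bound in its binding domain.
Binding domain of *himself₃*: the embedded TP, whose subject is Diego₂.
*Ahmad₁* c-commands the anaphor but is outside its binding domain → cannot satisfy Principle A.
*Diego₂* c-commands the anaphor within its binding domain → licit binder.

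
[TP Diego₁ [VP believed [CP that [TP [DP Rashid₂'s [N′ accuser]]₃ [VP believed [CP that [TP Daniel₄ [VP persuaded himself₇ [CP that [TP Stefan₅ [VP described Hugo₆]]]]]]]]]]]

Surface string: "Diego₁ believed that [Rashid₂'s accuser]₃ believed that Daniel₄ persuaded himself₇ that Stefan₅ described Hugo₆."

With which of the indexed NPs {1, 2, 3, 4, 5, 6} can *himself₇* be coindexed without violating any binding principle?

*himself* is an anaphor, so Principle A applies: it must be bound in its binding domain.
Binding domain of *himself₇*: the embedded TP, whose subject is Daniel₄.
*Diego₁* c-commands the anaphor but is outside its binding domain → cannot satisfy Principle A.
*Rashid₂* does not c-command the anaphor → cannot bind it.
*[Rashid₂'s accuser]₃* c-commands the anaphor but is outside its binding domain → cannot satisfy Principle A.
*Daniel₄* c-commands the anaphor within its binding domain → licit binder.
*Stefan₅* does not c-command the anaphor → cannot bind it.
*Hugo₆* does not c-command the anaphor → cannot bind it.

{4}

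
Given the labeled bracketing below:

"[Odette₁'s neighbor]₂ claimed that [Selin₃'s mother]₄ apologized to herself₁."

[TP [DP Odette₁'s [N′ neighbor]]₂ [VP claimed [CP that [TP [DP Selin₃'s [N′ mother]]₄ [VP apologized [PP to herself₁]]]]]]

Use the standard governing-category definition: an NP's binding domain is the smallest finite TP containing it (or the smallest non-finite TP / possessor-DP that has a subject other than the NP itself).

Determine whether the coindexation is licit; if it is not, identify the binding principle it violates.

Principle A

The two coindexed NPs are *Odette₁* and *herself₁*.
*herself₁* is an anaphor. Principle A requires it to be bound within its binding domain — the embedded TP, whose subject is [Selin₃'s mother]₄.
Within that domain it is c-commanded by *[Selin₃'s mother]₄*, which does not share its index.
*Odette₁* does not c-command the anaphor at all.
The anaphor is unbound in its domain → Principle A violation.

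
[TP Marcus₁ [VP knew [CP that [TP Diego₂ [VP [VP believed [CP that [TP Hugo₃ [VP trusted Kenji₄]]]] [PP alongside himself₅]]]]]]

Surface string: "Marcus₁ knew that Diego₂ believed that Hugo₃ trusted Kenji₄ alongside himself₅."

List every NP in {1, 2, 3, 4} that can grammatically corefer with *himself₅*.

*himself* is an anaphor, so Principle A applies: it must be bound in its binding domain.
Binding domain of *himself₅*: the embedded TP, whose subject is Diego₂.
*Marcus₁* c-commands the anaphor but is outside its binding domain → cannot satisfy Principle A.
*Diego₂* c-commands the anaphor within its binding domain → licit binder.
*Hugo₃* does not c-command the anaphor → cannot bind it.
*Kenji₄* does not c-command the anaphor → cannot bind it.

{2}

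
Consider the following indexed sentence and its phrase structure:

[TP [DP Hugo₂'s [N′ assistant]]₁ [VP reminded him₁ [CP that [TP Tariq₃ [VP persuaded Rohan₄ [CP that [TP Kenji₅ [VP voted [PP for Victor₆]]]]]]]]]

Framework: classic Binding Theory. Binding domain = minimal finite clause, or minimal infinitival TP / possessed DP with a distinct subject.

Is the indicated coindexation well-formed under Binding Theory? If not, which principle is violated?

Principle B

The two coindexed NPs are *[Hugo₂'s assistant]₁* and *him₁*.
*him₁* is a pronoun. Its binding domain is the matrix TP, whose subject is [Hugo₂'s assistant]₁.
*[Hugo₂'s assistant]₁* c-commands it within that domain and carries the same index.
The pronoun is locally bound → Principle B violation.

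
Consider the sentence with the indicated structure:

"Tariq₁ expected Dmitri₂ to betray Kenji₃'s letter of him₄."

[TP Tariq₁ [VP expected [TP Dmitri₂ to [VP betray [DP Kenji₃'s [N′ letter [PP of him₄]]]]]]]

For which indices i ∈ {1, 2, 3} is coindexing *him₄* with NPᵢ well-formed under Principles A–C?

*him* is a pronoun, so Principle B applies: it must be free in its binding domain.
Binding domain of *him₄*: the possessed DP, whose subject is Kenji₃.
*Tariq₁* c-commands the pronoun but from outside its binding domain, and is not c-commanded by it → coindexation permitted.
*Dmitri₂* c-commands the pronoun but from outside its binding domain, and is not c-commanded by it → coindexation permitted.
*Kenji₃* c-commands the pronoun within its binding domain → coindexation would violate Principle B.

{1, 2}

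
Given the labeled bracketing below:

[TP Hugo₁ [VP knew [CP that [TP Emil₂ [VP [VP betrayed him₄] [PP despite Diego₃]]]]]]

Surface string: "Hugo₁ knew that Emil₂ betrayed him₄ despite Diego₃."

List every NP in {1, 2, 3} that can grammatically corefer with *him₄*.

*him* is a pronoun, so Principle B applies: it must be free in its binding domain.
Binding domain of *him₄*: the embedded TP, whose subject is Emil₂.
*Hugo₁* c-commands the pronoun but from outside its binding domain, and is not c-commanded by it → coindexation permitted.
*Emil₂* c-commands the pronoun within its binding domain → coindexation would violate Principle B.
*Diego₃* and the pronoun do not c-command one another → neither Principle B nor Principle C is at stake; coindexation permitted.

{1, 3}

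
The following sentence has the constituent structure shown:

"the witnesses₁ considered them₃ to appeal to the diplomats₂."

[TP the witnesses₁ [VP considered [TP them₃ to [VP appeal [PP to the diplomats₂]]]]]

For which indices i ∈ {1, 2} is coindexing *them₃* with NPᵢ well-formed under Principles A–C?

*them* is a pronoun, so Principle B applies: it must be free in its binding domain.
Binding domain of *them₃*: the matrix TP, whose subject is the witnesses₁.
*the witnesses₁* c-commands the pronoun within its binding domain → coindexation would violate Principle B.
*the diplomats₂*: the pronoun c-commands this R-expression → coindexation would violate Principle C on *the diplomats₂*.

none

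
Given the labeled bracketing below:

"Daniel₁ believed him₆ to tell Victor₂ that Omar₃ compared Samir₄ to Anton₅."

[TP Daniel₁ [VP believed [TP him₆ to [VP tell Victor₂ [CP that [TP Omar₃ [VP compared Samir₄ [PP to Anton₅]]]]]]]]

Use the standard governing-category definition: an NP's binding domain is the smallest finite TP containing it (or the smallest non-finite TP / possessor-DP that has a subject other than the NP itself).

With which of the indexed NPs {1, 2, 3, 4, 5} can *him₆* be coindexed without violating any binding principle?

*him* is a pronoun, so Principle B applies: it must be free in its binding domain.
Binding domain of *him₆*: the matrix TP, whose subject is Daniel₁.
*Daniel₁* c-commands the pronoun within its binding domain → coindexation would violate Principle B.
*Victor₂*: the pronoun c-commands this R-expression → coindexation would violate Principle C on *Victor₂*.
*Omar₃*: the pronoun c-commands this R-expression → coindexation would violate Principle C on *Omar₃*.
*Samir₄*: the pronoun c-commands this R-expression → coindexation would violate Principle C on *Samir₄*.
*Anton₅*: the pronoun c-commands this R-expression → coindexation would violate Principle C on *Anton₅*.

none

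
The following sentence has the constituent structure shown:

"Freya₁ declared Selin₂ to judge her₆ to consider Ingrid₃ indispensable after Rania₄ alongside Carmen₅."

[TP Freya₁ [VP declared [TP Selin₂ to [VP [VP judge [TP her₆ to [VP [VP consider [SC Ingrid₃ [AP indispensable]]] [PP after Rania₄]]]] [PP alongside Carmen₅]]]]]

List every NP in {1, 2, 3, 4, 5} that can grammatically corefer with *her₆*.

{1, 5}

*her* is a pronoun, so Principle B applies: it must be free in its binding domain.
Binding domain of *her₆*: the embedded TP, whose subject is Selin₂.
*Freya₁* c-commands the pronoun but from outside its binding domain, and is not c-commanded by it → coindexation permitted.
*Selin₂* c-commands the pronoun within its binding domain → coindexation would violate Principle B.
*Ingrid₃*: the pronoun c-commands this R-expression → coindexation would violate Principle C on *Ingrid₃*.
*Rania₄*: the pronoun c-commands this R-expression → coindexation would violate Principle C on *Rania₄*.
*Carmen₅* and the pronoun do not c-command one another → neither Principle B nor Principle C is at stake; coindexation permitted.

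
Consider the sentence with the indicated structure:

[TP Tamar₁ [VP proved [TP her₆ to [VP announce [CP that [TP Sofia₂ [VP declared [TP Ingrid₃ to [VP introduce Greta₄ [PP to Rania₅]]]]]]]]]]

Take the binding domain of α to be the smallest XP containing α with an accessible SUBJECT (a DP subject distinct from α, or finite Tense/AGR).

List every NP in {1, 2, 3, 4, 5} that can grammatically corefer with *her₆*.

*her* is a pronoun, so Principle B applies: it must be free in its binding domain.
Binding domain of *her₆*: the matrix TP, whose subject is Tamar₁.
*Tamar₁* c-commands the pronoun within its binding domain → coindexation would violate Principle B.
*Sofia₂*: the pronoun c-commands this R-expression → coindexation would violate Principle C on *Sofia₂*.
*Ingrid₃*: the pronoun c-commands this R-expression → coindexation would violate Principle C on *Ingrid₃*.
*Greta₄*: the pronoun c-commands this R-expression → coindexation would violate Principle C on *Greta₄*.
*Rania₅*: the pronoun c-commands this R-expression → coindexation would violate Principle C on *Rania₅*.

none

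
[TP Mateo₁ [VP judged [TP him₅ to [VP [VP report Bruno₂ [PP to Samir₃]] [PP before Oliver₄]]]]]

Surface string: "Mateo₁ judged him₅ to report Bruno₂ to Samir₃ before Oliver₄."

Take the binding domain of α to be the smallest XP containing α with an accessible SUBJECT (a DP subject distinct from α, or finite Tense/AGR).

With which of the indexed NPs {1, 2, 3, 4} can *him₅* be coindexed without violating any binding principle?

none

*him* is a pronoun, so Principle B applies: it must be free in its binding domain.
Binding domain of *him₅*: the matrix TP, whose subject is Mateo₁.
*Mateo₁* c-commands the pronoun within its binding domain → coindexation would violate Principle B.
*Bruno₂*: the pronoun c-commands this R-expression → coindexation would violate Principle C on *Bruno₂*.
*Samir₃*: the pronoun c-commands this R-expression → coindexation would violate Principle C on *Samir₃*.
*Oliver₄*: the pronoun c-commands this R-expression → coindexation would violate Principle C on *Oliver₄*.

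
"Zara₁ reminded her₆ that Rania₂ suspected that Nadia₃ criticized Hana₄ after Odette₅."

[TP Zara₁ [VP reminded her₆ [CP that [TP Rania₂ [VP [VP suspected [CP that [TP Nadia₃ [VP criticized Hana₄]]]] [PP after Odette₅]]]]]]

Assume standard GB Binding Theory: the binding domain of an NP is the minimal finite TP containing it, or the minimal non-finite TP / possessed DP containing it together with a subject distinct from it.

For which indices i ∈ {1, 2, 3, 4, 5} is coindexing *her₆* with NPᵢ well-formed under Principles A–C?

none

*her* is a pronoun, so Principle B applies: it must be free in its binding domain.
Binding domain of *her₆*: the matrix TP, whose subject is Zara₁.
*Zara₁* c-commands the pronoun within its binding domain → coindexation would violate Principle B.
*Rania₂*: the pronoun c-commands this R-expression → coindexation would violate Principle C on *Rania₂*.
*Nadia₃*: the pronoun c-commands this R-expression → coindexation would violate Principle C on *Nadia₃*.
*Hana₄*: the pronoun c-commands this R-expression → coindexation would violate Principle C on *Hana₄*.
*Odette₅*: the pronoun c-commands this R-expression → coindexation would violate Principle C on *Odette₅*.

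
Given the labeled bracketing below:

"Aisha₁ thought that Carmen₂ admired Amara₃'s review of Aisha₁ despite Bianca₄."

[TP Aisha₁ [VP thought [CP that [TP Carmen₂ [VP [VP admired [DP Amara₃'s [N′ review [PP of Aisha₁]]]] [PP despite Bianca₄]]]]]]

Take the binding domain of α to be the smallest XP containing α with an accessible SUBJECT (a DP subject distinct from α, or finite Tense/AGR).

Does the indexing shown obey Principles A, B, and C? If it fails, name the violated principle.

The two coindexed NPs are *Aisha₁* (the lower occurrence) and *Aisha₁* (the higher occurrence).
*Aisha₁* (the lower occurrence) is an R-expression. Principle C requires it to be free everywhere.
*Aisha₁* (the higher occurrence) c-commands it and carries the same index.
The R-expression is bound → Principle C violation.

Principle C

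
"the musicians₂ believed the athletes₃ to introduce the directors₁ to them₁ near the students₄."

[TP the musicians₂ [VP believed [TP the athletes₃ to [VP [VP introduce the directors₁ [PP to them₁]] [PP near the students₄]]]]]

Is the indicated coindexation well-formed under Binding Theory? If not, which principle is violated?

The two coindexed NPs are *the directors₁* and *them₁*.
*them₁* is a pronoun. Its binding domain is the embedded TP, whose subject is the athletes₃.
*the directors₁* c-commands it within that domain and carries the same index.
The pronoun is locally bound → Principle B violation.

Principle B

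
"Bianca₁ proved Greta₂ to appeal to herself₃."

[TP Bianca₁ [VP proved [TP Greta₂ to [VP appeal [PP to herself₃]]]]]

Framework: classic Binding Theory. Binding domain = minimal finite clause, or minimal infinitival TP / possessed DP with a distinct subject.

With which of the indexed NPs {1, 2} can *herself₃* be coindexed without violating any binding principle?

{2}

*herself* is an anaphor, so Principle A applies: it must be bound in its binding domain.
Binding domain of *herself₃*: the embedded TP, whose subject is Greta₂.
*Bianca₁* c-commands the anaphor but is outside its binding domain → cannot satisfy Principle A.
*Greta₂* c-commands the anaphor within its binding domain → licit binder.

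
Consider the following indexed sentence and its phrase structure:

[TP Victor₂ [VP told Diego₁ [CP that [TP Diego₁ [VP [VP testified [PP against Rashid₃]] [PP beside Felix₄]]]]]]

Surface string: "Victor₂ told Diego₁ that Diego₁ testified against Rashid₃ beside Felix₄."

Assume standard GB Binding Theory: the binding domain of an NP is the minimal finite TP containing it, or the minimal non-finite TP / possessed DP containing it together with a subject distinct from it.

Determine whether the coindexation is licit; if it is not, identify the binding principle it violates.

Principle C

The two coindexed NPs are *Diego₁* (the lower occurrence) and *Diego₁* (the higher occurrence).
*Diego₁* (the lower occurrence) is an R-expression. Principle C requires it to be free everywhere.
*Diego₁* (the higher occurrence) c-commands it and carries the same index.
The R-expression is bound → Principle C violation.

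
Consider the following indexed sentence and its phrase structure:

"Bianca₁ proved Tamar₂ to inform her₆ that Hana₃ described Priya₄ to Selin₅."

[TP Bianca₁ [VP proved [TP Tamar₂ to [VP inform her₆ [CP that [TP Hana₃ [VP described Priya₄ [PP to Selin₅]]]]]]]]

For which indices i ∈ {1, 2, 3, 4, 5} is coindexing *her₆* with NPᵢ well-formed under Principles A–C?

*her* is a pronoun, so Principle B applies: it must be free in its binding domain.
Binding domain of *her₆*: the embedded TP, whose subject is Tamar₂.
*Bianca₁* c-commands the pronoun but from outside its binding domain, and is not c-commanded by it → coindexation permitted.
*Tamar₂* c-commands the pronoun within its binding domain → coindexation would violate Principle B.
*Hana₃*: the pronoun c-commands this R-expression → coindexation would violate Principle C on *Hana₃*.
*Priya₄*: the pronoun c-commands this R-expression → coindexation would violate Principle C on *Priya₄*.
*Selin₅*: the pronoun c-commands this R-expression → coindexation would violate Principle C on *Selin₅*.

{1}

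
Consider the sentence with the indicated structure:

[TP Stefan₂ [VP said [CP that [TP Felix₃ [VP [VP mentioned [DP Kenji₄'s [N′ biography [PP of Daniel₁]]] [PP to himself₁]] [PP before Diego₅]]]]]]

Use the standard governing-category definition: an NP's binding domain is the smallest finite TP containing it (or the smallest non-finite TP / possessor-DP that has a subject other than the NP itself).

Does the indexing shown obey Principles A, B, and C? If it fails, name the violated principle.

Principle A

The two coindexed NPs are *Daniel₁* and *himself₁*.
*himself₁* is an anaphor. Principle A requires it to be bound within its binding domain — the embedded TP, whose subject is Felix₃.
Within that domain it is c-commanded by *Felix₃*, which does not share its index.
*Daniel₁* does not c-command the anaphor at all.
The anaphor is unbound in its domain → Principle A violation.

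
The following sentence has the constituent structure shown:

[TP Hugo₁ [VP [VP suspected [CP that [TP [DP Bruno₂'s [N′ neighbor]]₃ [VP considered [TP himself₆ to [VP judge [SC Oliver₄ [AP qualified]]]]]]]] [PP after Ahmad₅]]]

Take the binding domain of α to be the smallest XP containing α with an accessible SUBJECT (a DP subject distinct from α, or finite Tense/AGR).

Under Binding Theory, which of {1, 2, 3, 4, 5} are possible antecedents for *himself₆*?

*himself* is an anaphor, so Principle A applies: it must be bound in its binding domain.
Binding domain of *himself₆*: the embedded TP, whose subject is [Bruno₂'s neighbor]₃.
*Hugo₁* c-commands the anaphor but is outside its binding domain → cannot satisfy Principle A.
*Bruno₂* does not c-command the anaphor → cannot bind it.
*[Bruno₂'s neighbor]₃* c-commands the anaphor within its binding domain → licit binder.
*Oliver₄* does not c-command the anaphor → cannot bind it.
*Ahmad₅* does not c-command the anaphor → cannot bind it.

{3}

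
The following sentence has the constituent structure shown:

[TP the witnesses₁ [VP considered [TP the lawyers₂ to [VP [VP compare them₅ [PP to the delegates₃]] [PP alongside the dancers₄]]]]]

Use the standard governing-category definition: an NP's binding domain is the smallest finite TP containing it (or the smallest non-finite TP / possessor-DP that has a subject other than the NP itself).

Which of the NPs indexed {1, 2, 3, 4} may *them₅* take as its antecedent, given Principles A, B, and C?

{1, 4}

*them* is a pronoun, so Principle B applies: it must be free in its binding domain.
Binding domain of *them₅*: the embedded TP, whose subject is the lawyers₂.
*the witnesses₁* c-commands the pronoun but from outside its binding domain, and is not c-commanded by it → coindexation permitted.
*the lawyers₂* c-commands the pronoun within its binding domain → coindexation would violate Principle B.
*the delegates₃*: the pronoun c-commands this R-expression → coindexation would violate Principle C on *the delegates₃*.
*the dancers₄* and the pronoun do not c-command one another → neither Principle B nor Principle C is at stake; coindexation permitted.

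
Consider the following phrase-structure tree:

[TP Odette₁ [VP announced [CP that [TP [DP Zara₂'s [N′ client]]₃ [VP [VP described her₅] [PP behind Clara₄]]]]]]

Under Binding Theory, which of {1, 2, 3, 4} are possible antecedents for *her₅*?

{1, 2, 4}

*her* is a pronoun, so Principle B applies: it must be free in its binding domain.
Binding domain of *her₅*: the embedded TP, whose subject is [Zara₂'s client]₃.
*Odette₁* c-commands the pronoun but from outside its binding domain, and is not c-commanded by it → coindexation permitted.
*Zara₂* and the pronoun do not c-command one another → neither Principle B nor Principle C is at stake; coindexation permitted.
*[Zara₂'s client]₃* c-commands the pronoun within its binding domain → coindexation would violate Principle B.
*Clara₄* and the pronoun do not c-command one another → neither Principle B nor Principle C is at stake; coindexation permitted.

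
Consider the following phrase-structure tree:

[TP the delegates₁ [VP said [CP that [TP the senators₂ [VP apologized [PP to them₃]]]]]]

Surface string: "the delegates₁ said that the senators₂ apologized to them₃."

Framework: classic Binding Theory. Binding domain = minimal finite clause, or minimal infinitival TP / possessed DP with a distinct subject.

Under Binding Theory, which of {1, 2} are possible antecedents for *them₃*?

{1}

*them* is a pronoun, so Principle B applies: it must be free in its binding domain.
Binding domain of *them₃*: the embedded TP, whose subject is the senators₂.
*the delegates₁* c-commands the pronoun but from outside its binding domain, and is not c-commanded by it → coindexation permitted.
*the senators₂* c-commands the pronoun within its binding domain → coindexation would violate Principle B.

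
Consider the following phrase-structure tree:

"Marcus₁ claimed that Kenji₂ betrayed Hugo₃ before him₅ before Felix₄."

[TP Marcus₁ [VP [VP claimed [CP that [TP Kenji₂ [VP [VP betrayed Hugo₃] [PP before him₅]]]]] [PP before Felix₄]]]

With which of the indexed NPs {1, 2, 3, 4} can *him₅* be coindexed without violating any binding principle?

*him* is a pronoun, so Principle B applies: it must be free in its binding domain.
Binding domain of *him₅*: the embedded TP, whose subject is Kenji₂.
*Marcus₁* c-commands the pronoun but from outside its binding domain, and is not c-commanded by it → coindexation permitted.
*Kenji₂* c-commands the pronoun within its binding domain → coindexation would violate Principle B.
*Hugo₃* and the pronoun do not c-command one another → neither Principle B nor Principle C is at stake; coindexation permitted.
*Felix₄* and the pronoun do not c-command one another → neither Principle B nor Principle C is at stake; coindexation permitted.

{1, 3, 4}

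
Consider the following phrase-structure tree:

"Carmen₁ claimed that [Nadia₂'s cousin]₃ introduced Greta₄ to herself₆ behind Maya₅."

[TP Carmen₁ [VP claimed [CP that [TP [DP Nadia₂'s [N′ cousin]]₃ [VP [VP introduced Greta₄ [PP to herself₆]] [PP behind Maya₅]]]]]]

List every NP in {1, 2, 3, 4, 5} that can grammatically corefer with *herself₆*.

{3, 4}

*herself* is an anaphor, so Principle A applies: it must be bound in its binding domain.
Binding domain of *herself₆*: the embedded TP, whose subject is [Nadia₂'s cousin]₃.
*Carmen₁* c-commands the anaphor but is outside its binding domain → cannot satisfy Principle A.
*Nadia₂* does not c-command the anaphor → cannot bind it.
*[Nadia₂'s cousin]₃* c-commands the anaphor within its binding domain → licit binder.
*Greta₄* c-commands the anaphor within its binding domain → licit binder.
*Maya₅* does not c-command the anaphor → cannot bind it.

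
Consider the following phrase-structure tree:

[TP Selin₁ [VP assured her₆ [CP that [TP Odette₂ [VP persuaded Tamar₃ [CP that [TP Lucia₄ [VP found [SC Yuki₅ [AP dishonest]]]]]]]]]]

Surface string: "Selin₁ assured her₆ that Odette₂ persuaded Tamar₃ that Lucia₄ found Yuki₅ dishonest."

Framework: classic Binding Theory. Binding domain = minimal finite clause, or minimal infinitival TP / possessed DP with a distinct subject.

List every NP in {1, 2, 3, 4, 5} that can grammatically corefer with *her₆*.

*her* is a pronoun, so Principle B applies: it must be free in its binding domain.
Binding domain of *her₆*: the matrix TP, whose subject is Selin₁.
*Selin₁* c-commands the pronoun within its binding domain → coindexation would violate Principle B.
*Odette₂*: the pronoun c-commands this R-expression → coindexation would violate Principle C on *Odette₂*.
*Tamar₃*: the pronoun c-commands this R-expression → coindexation would violate Principle C on *Tamar₃*.
*Lucia₄*: the pronoun c-commands this R-expression → coindexation would violate Principle C on *Lucia₄*.
*Yuki₅*: the pronoun c-commands this R-expression → coindexation would violate Principle C on *Yuki₅*.

none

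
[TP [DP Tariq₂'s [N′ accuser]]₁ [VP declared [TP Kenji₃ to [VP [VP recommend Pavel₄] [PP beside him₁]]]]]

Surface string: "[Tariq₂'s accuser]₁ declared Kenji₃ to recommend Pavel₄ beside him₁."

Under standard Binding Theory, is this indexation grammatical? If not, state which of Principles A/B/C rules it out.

grammatical

The two coindexed NPs are *[Tariq₂'s accuser]₁* and *him₁*.
*him₁* is a pronoun; its binding domain is the embedded TP, whose subject is Kenji₃. Within that domain it is c-commanded only by *Kenji₃*, which carries a different index — the pronoun is free locally, so Principle B holds.
*[Tariq₂'s accuser]₁* is an R-expression; *him₁* does not c-command it, and no other NP shares its index, so Principle C is satisfied.
All principles are respected.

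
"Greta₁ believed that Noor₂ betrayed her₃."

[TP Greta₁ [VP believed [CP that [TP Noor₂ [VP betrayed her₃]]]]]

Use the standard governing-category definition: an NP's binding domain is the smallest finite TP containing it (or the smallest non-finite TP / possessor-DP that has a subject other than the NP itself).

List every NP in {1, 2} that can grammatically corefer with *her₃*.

{1}

*her* is a pronoun, so Principle B applies: it must be free in its binding domain.
Binding domain of *her₃*: the embedded TP, whose subject is Noor₂.
*Greta₁* c-commands the pronoun but from outside its binding domain, and is not c-commanded by it → coindexation permitted.
*Noor₂* c-commands the pronoun within its binding domain → coindexation would violate Principle B.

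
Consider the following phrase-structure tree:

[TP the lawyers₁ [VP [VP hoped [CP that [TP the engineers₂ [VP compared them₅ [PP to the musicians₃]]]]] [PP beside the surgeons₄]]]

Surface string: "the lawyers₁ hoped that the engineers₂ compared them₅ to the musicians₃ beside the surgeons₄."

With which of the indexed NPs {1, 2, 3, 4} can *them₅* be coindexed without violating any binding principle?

*them* is a pronoun, so Principle B applies: it must be free in its binding domain.
Binding domain of *them₅*: the embedded TP, whose subject is the engineers₂.
*the lawyers₁* c-commands the pronoun but from outside its binding domain, and is not c-commanded by it → coindexation permitted.
*the engineers₂* c-commands the pronoun within its binding domain → coindexation would violate Principle B.
*the musicians₃*: the pronoun c-commands this R-expression → coindexation would violate Principle C on *the musicians₃*.
*the surgeons₄* and the pronoun do not c-command one another → neither Principle B nor Principle C is at stake; coindexation permitted.

{1, 4}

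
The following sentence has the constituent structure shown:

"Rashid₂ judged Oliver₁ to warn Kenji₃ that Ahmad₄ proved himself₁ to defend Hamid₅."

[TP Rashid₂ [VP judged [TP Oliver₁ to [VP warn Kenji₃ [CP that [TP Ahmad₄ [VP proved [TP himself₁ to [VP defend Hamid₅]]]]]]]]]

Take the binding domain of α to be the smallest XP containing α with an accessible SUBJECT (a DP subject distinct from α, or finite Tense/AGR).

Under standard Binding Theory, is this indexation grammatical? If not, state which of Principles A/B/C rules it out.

The two coindexed NPs are *Oliver₁* and *himself₁*.
*himself₁* is an anaphor. Principle A requires it to be bound within its binding domain — the embedded TP, whose subject is Ahmad₄.
Within that domain it is c-commanded by *Ahmad₄*, which does not share its index.
*Oliver₁* does c-command the anaphor, but from outside its binding domain.
The anaphor is unbound in its domain → Principle A violation.

Principle A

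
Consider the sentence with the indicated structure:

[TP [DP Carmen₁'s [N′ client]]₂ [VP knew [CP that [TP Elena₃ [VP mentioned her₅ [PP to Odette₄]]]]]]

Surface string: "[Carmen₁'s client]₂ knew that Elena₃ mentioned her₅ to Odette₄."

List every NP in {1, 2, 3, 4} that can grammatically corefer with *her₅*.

*her* is a pronoun, so Principle B applies: it must be free in its binding domain.
Binding domain of *her₅*: the embedded TP, whose subject is Elena₃.
*Carmen₁* and the pronoun do not c-command one another → neither Principle B nor Principle C is at stake; coindexation permitted.
*[Carmen₁'s client]₂* c-commands the pronoun but from outside its binding domain, and is not c-commanded by it → coindexation permitted.
*Elena₃* c-commands the pronoun within its binding domain → coindexation would violate Principle B.
*Odette₄*: the pronoun c-commands this R-expression → coindexation would violate Principle C on *Odette₄*.

{1, 2}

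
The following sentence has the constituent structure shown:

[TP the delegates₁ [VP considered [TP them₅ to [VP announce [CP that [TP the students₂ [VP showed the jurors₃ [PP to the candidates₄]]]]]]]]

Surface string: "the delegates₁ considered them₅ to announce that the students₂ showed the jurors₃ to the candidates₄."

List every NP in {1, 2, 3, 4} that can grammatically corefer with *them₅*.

none

*them* is a pronoun, so Principle B applies: it must be free in its binding domain.
Binding domain of *them₅*: the matrix TP, whose subject is the delegates₁.
*the delegates₁* c-commands the pronoun within its binding domain → coindexation would violate Principle B.
*the students₂*: the pronoun c-commands this R-expression → coindexation would violate Principle C on *the students₂*.
*the jurors₃*: the pronoun c-commands this R-expression → coindexation would violate Principle C on *the jurors₃*.
*the candidates₄*: the pronoun c-commands this R-expression → coindexation would violate Principle C on *the candidates₄*.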